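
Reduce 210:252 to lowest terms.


GCD(210, 252) = 42
210/42 : 252/42
= 5:6

5:6


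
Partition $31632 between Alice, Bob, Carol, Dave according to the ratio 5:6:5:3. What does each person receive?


Total parts = 5 + 6 + 5 + 3 = 19
Alice: 31632 × 5/19 = 8324.21
Bob: 31632 × 6/19 = 9989.05
Carol: 31632 × 5/19 = 8324.21
Dave: 31632 × 3/19 = 4994.53
= Alice: $8324.21, Bob: $9989.05, Carol: $8324.21, Dave: $4994.53

Alice: $8324.21, Bob: $9989.05, Carol: $8324.21, Dave: $4994.53


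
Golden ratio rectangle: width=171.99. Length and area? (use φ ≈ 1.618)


φ = (1 + √5) / 2 ≈ 1.618
Length = width × φ = 171.99 × 1.618 = 278.27982
≈ 278.28
Area = width × length = 171.99 × 278.27982 = 47861.3462418 ≈ 47861.35
= Length: 278.28, Area: 47861.35

Length: 278.28, Area: 47861.35


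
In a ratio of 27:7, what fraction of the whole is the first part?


Total parts = 27 + 7 = 34
First part: 27/34 = 27/34
= 27/34

27/34


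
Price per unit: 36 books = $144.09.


Unit rate = total / quantity
= 144.09 / 36
= $4.00 per unit

$4.00 per unit


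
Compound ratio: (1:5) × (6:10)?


Compound ratio = (1×6) : (5×10)
= 6:50
GCD = 2
= 3:25

3:25


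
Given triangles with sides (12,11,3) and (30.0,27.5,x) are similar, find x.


Scale factor = 30.0/12 = 2.5
Missing side = 3 × 2.5
= 7.5

7.5


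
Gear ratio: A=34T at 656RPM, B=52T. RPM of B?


Gear ratio = 34:52 = 17:26
RPM_B = RPM_A × (teeth_A / teeth_B)
= 656 × (34/52)
= 428.9 RPM

428.9 RPM


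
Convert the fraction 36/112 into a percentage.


Percentage = (part / whole) × 100
= (36 / 112) × 100
≈ 32.14%

32.14%


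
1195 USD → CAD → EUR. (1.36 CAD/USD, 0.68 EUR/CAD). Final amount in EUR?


Step 1: 1195 USD × 1.36 = 1625.20 CAD
Step 2: 1625.20 CAD × 0.68 = 1105.14 EUR
Implied rate USD→EUR = 1.36 × 0.68 = 0.9248
= 1105.14 EUR

1105.14 EUR


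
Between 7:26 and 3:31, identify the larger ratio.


7/26 = 0.2692
3/31 = 0.0968
0.2692 > 0.0968, so 7:26 is greater
= 7:26

7:26


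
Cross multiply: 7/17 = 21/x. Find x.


Cross multiply: 7 × x = 17 × 21
7x = 357
x = 357 / 7
= 51.00

51.00


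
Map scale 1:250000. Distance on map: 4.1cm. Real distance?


Real distance = map distance × scale
= 4.1cm × 250000
= 1025000 cm = 10250.0 m
= 10.250 km

10.250 km


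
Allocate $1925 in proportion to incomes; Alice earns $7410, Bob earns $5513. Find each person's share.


Total income = 7410 + 5513 = $12923
Alice: $1925 × 7410/12923 = $1103.79
Bob: $1925 × 5513/12923 = $821.21
= Alice: $1103.79, Bob: $821.21

Alice: $1103.79, Bob: $821.21


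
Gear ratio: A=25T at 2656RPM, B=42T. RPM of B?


Gear ratio = 25:42 = 25:42
RPM_B = RPM_A × (teeth_A / teeth_B)
= 2656 × (25/42)
= 1581.0 RPM

1581.0 RPM


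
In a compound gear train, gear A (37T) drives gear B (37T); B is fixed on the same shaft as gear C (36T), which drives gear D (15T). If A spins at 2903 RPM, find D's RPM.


Stage 1: RPM_B = RPM_A × t_A/t_B = 2903 × 37/37 = 107411/37 = 2903.00
B and C share a shaft → RPM_C = RPM_B
Stage 2: RPM_D = RPM_C × t_C/t_D = RPM_A × (t_A×t_C)/(t_B×t_D)
Overall ratio = (37×36)/(37×15) = 1332/555
RPM_D = 2903 × 1332/555 = 3866796/555
= 6967.20 RPM

6967.20 RPM


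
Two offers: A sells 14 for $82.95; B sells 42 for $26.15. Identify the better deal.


Deal A: $82.95/14 = $5.9250/unit
Deal B: $26.15/42 = $0.6226/unit
B is cheaper per unit
= Deal B

Deal B


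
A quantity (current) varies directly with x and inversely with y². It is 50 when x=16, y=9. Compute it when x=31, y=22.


z = k·x/y²
Solve for k using the known point: k = z·y²/x = 50×81/16 = 4050/16 = 253.1250
Now evaluate at x=31, y=22:
z = k × 31 / 484 = (4050 × 31) / (16 × 484) = 125550/7744
≈ 16.2126

16.2126


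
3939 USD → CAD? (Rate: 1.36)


Amount × rate = 3939 × 1.36
= 5357.04 CAD

5357.04 CAD


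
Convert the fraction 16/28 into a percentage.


Percentage = (part / whole) × 100
= (16 / 28) × 100
≈ 57.14%

57.14%


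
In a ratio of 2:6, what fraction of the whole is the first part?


Total parts = 2 + 6 = 8
First part: 2/8 = 1/4
= 1/4

1/4


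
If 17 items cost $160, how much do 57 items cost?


Direct proportion: y/x = constant
k = 160/17 ≈ 9.4118
y₂ = k × 57 = 160 × 57 / 17 = 9120/17
≈ 536.47

536.47


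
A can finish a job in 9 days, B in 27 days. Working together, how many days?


Rate of A = 1/9 per day
Rate of B = 1/27 per day
Combined rate = 1/9 + 1/27 = 36/243 ≈ 0.1481 per day
Days = 1 / combined rate = 243/36
= 6.75 days

6.75 days


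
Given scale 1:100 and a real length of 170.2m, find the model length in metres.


Model size = real / scale
= 170.2 / 100
= 1.7020 m

1.7020 m


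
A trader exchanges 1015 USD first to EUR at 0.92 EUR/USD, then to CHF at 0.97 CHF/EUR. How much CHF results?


Step 1: 1015 USD × 0.92 = 933.80 EUR
Step 2: 933.80 EUR × 0.97 = 905.79 CHF
Implied rate USD→CHF = 0.92 × 0.97 = 0.8924
= 905.79 CHF

905.79 CHF


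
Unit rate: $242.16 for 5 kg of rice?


Unit rate = total / quantity
= 242.16 / 5
= $48.43 per unit

$48.43 per unit


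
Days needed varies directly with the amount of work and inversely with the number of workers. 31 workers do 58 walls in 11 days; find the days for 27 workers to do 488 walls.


Days ∝ work / workers, so d₂ = d₁ × (m₁/m₂) × (w₂/w₁)
Workers factor (inverse): 31/27 ≈ 1.1481
Work factor (direct): 488/58 ≈ 8.4138
d₂ = 11 × 31/27 × 488/58 = (11 × 31 × 488) / (27 × 58) = 166408/1566
≈ 106.26 days

106.26 days


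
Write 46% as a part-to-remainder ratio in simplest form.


46% means 46 parts out of 100; remainder = 54
Part : remainder = 46:54
GCD = 2
= 23:27

23:27


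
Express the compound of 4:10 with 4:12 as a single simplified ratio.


Compound ratio = (4×4) : (10×12)
= 16:120
GCD = 8
= 2:15

2:15


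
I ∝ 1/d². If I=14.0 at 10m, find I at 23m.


I₁d₁² = I₂d₂²
I₂ = I₁ × (d₁/d₂)²
= 14.0 × (10/23)²
= 14.0 × 100/529
= 1400/529
≈ 2.6465

2.6465


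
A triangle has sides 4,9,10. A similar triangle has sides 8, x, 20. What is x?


Scale factor = 8/4 = 2
Missing side = 9 × 2
= 18.0

18.0


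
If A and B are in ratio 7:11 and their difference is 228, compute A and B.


Let A = 7k, B = 11k.
11k - 7k = 228
4k = 228 → k = 228/4 = 57
A = 7×57 = 399, B = 11×57 = 627
= A = 399, B = 627

A = 399, B = 627


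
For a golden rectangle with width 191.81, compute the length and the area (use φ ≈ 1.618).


φ = (1 + √5) / 2 ≈ 1.618
Length = width × φ = 191.81 × 1.618 = 310.34858
≈ 310.35
Area = width × length = 191.81 × 310.34858 = 59527.9611298 ≈ 59527.96
= Length: 310.35, Area: 59527.96

Length: 310.35, Area: 59527.96


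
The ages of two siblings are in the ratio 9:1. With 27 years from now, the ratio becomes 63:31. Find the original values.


Let A = 9k, B = 1k.
(9k + 27) / (1k + 27) = 63/31
Cross-multiply: 31(9k + 27) = 63(1k + 27)
279k + 837 = 63k + 1701
279k - 63k = 1701 - 837
216k = 864
k = 864/216 = 4
A = 9×4 = 36, B = 1×4 = 4
= A = 36, B = 4

A = 36, B = 4


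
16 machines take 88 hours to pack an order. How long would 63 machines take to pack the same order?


Inverse proportion: x × y = constant
k = 16 × 88 = 1408
y₂ = k / 63 = 1408 / 63
= 22.35

22.35


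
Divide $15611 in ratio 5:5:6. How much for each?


Total parts = 5 + 5 + 6 = 16
Part 1: 15611 × 5/16 = 4878.44
Part 2: 15611 × 5/16 = 4878.44
Part 3: 15611 × 6/16 = 5854.13
= Part 1: $4878.44, Part 2: $4878.44, Part 3: $5854.13

Part 1: $4878.44, Part 2: $4878.44, Part 3: $5854.13


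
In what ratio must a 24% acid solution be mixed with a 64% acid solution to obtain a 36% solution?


Let x parts of 24% mix with y parts of 64%.
24x + 64y = 36(x + y)
24x + 64y = 36x + 36y
x(24 - 36) = y(36 - 64)
x/y = (64 - 36)/(36 - 24) = 28/12
Simplify: 7:3
= 7:3

7:3


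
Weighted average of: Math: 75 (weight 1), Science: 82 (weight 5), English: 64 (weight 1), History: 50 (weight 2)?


Numerator = 75×1 + 82×5 + 64×1 + 50×2
= 75 + 410 + 64 + 100
= 649
Total weight = 9
Weighted avg = 649/9
= 72.11

72.11


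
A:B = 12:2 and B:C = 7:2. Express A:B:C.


Match B: multiply A:B by 7 → 84:14
Multiply B:C by 2 → 14:4
Combined: 84:14:4
GCD = 2
= 42:7:2

42:7:2


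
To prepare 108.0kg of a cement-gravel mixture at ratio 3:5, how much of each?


Total parts = 3 + 5 = 8
cement: 108.0 × 3/8 = 40.5kg
gravel: 108.0 × 5/8 = 67.5kg
= 40.5kg and 67.5kg

40.5kg and 67.5kg


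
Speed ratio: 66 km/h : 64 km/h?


Ratio = 66:64
GCD = 2
Simplified = 33:32
Time ratio (same distance) = 32:33
Speed ratio = 33:32

33:32


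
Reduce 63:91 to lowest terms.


GCD(63, 91) = 7
63/7 : 91/7
= 9:13

9:13


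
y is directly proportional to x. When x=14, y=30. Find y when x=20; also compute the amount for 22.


Direct proportion: y/x = constant
k = 30/14 ≈ 2.1429
y at x=20: k × 20 = 30 × 20 / 14 = 600/14 ≈ 42.86
y at x=22: k × 22 = 30 × 22 / 14 = 660/14 ≈ 47.14
= 42.86 and 47.14

42.86 and 47.14


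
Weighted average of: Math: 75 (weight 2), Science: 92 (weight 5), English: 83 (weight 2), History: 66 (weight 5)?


Numerator = 75×2 + 92×5 + 83×2 + 66×5
= 150 + 460 + 166 + 330
= 1106
Total weight = 14
Weighted avg = 1106/14
= 79.00

79.00


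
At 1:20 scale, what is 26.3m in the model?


Model size = real / scale
= 26.3 / 20
= 1.3150 m

1.3150 m


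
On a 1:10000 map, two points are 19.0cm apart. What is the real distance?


Real distance = map distance × scale
= 19.0cm × 10000
= 190000 cm = 1900.0 m
= 1.900 km

1.900 km


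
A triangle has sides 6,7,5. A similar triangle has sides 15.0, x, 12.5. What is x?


Scale factor = 15.0/6 = 2.5
Missing side = 7 × 2.5
= 17.5

17.5


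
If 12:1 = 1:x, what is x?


Cross multiply: 12 × x = 1 × 1
12x = 1
x = 1 / 12
= 0.08

0.08


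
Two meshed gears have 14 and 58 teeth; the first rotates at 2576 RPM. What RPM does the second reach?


Gear ratio = 14:58 = 7:29
RPM_B = RPM_A × (teeth_A / teeth_B)
= 2576 × (14/58)
= 621.8 RPM

621.8 RPM


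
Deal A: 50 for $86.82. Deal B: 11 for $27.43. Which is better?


Deal A: $86.82/50 = $1.7364/unit
Deal B: $27.43/11 = $2.4936/unit
A is cheaper per unit
= Deal A

Deal A


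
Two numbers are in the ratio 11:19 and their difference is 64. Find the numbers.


Let A = 11k, B = 19k.
19k - 11k = 64
8k = 64 → k = 64/8 = 8
A = 11×8 = 88, B = 19×8 = 152
= A = 88, B = 152

A = 88, B = 152


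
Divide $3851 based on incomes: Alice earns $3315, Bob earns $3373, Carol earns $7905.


Total income = 3315 + 3373 + 7905 = $14593
Alice: $3851 × 3315/14593 = $874.81
Bob: $3851 × 3373/14593 = $890.11
Carol: $3851 × 7905/14593 = $2086.08
= Alice: $874.81, Bob: $890.11, Carol: $2086.08

Alice: $874.81, Bob: $890.11, Carol: $2086.08


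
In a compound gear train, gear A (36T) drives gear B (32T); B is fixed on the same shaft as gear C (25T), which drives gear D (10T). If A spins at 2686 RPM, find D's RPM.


Stage 1: RPM_B = RPM_A × t_A/t_B = 2686 × 36/32 = 96696/32 = 3021.75
B and C share a shaft → RPM_C = RPM_B
Stage 2: RPM_D = RPM_C × t_C/t_D = RPM_A × (t_A×t_C)/(t_B×t_D)
Overall ratio = (36×25)/(32×10) = 900/320
RPM_D = 2686 × 900/320 = 2417400/320
≈ 7554.38 RPM

7554.38 RPM


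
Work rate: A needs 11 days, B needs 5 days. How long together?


Rate of A = 1/11 per day
Rate of B = 1/5 per day
Combined rate = 1/11 + 1/5 = 16/55 ≈ 0.2909 per day
Days = 1 / combined rate = 55/16
≈ 3.44 days

3.44 days


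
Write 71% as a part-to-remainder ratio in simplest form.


71% means 71 parts out of 100; remainder = 29
Part : remainder = 71:29
GCD = 1
= 71:29

71:29


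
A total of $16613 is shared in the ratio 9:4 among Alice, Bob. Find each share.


Total parts = 9 + 4 = 13
Alice: 16613 × 9/13 = 11501.31
Bob: 16613 × 4/13 = 5111.69
= Alice: $11501.31, Bob: $5111.69

Alice: $11501.31, Bob: $5111.69


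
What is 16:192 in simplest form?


GCD(16, 192) = 16
16/16 : 192/16
= 1:12

1:12


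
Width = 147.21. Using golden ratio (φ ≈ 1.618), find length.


φ = (1 + √5) / 2 ≈ 1.618
Length = width × φ = 147.21 × 1.618 = 238.18578
≈ 238.19

238.19


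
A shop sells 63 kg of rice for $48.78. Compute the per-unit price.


Unit rate = total / quantity
= 48.78 / 63
= $0.77 per unit

$0.77 per unit


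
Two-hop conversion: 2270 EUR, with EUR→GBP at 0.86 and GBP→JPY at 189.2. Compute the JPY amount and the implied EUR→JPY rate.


Step 1: 2270 EUR × 0.86 = 1952.20 GBP
Step 2: 1952.20 GBP × 189.2 = 369356.24 JPY
Implied rate EUR→JPY = 0.86 × 189.2 = 162.7120
= 369356.24 JPY; implied rate 162.7120 JPY/EUR

369356.24 JPY; implied rate 162.7120 JPY/EUR


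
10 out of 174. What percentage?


Percentage = (part / whole) × 100
= (10 / 174) × 100
≈ 5.75%

5.75%


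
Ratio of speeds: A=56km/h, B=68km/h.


Ratio = 56:68
GCD = 4
Simplified = 14:17
Time ratio (same distance) = 17:14
Speed ratio = 14:17

14:17


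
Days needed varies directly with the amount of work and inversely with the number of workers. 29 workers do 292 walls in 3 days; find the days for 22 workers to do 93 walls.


Days ∝ work / workers, so d₂ = d₁ × (m₁/m₂) × (w₂/w₁)
Workers factor (inverse): 29/22 ≈ 1.3182
Work factor (direct): 93/292 ≈ 0.3185
d₂ = 3 × 29/22 × 93/292 = (3 × 29 × 93) / (22 × 292) = 8091/6424
≈ 1.26 days

1.26 days


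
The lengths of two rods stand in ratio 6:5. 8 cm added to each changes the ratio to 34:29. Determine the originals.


Let A = 6k, B = 5k.
(6k + 8) / (5k + 8) = 34/29
Cross-multiply: 29(6k + 8) = 34(5k + 8)
174k + 232 = 170k + 272
174k - 170k = 272 - 232
4k = 40
k = 40/4 = 10
A = 6×10 = 60, B = 5×10 = 50
= A = 60, B = 50

A = 60, B = 50


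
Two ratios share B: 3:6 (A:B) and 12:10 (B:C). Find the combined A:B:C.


Match B: multiply A:B by 12 → 36:72
Multiply B:C by 6 → 72:60
Combined: 36:72:60
GCD = 12
= 3:6:5

3:6:5


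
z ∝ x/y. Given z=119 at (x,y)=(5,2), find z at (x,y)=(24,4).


z = k·x/y
Solve for k using the known point: k = z·y/x = 119×2/5 = 238/5 = 47.6000
Now evaluate at x=24, y=4:
z = k × 24 / 4 = (238 × 24) / (5 × 4) = 5712/20
= 285.6000

285.6000


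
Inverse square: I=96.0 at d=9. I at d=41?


I₁d₁² = I₂d₂²
I₂ = I₁ × (d₁/d₂)²
= 96.0 × (9/41)²
= 96.0 × 81/1681
= 7776/1681
≈ 4.6258

4.6258


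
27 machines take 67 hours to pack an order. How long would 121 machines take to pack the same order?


Inverse proportion: x × y = constant
k = 27 × 67 = 1809
y₂ = k / 121 = 1809 / 121
= 14.95

14.95


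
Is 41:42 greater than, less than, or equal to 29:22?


41/42 = 0.9762
29/22 = 1.3182
0.9762 < 1.3182, so 41:42 is less
= less than

less than


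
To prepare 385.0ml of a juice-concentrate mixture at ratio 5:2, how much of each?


Total parts = 5 + 2 = 7
juice: 385.0 × 5/7 = 275.0ml
concentrate: 385.0 × 2/7 = 110.0ml
= 275.0ml and 110.0ml

275.0ml and 110.0ml


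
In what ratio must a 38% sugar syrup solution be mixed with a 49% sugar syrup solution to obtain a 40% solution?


Let x parts of 38% mix with y parts of 49%.
38x + 49y = 40(x + y)
38x + 49y = 40x + 40y
x(38 - 40) = y(40 - 49)
x/y = (49 - 40)/(40 - 38) = 9/2
Simplify: 9:2
= 9:2

9:2


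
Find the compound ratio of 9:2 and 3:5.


Compound ratio = (9×3) : (2×5)
= 27:10
GCD = 1
= 27:10

27:10


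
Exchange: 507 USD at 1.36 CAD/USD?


Amount × rate = 507 × 1.36
= 689.52 CAD

689.52 CAD


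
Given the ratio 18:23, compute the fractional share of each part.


Total parts = 18 + 23 = 41
First part: 18/41 = 18/41
Second part: 23/41 = 23/41
= 18/41 and 23/41

18/41 and 23/41


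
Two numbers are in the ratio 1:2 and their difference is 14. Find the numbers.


Let A = 1k, B = 2k.
2k - 1k = 14
1k = 14 → k = 14/1 = 14
A = 1×14 = 14, B = 2×14 = 28
= A = 14, B = 28

A = 14, B = 28


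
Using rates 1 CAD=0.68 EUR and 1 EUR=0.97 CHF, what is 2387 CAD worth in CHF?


Step 1: 2387 CAD × 0.68 = 1623.16 EUR
Step 2: 1623.16 EUR × 0.97 = 1574.47 CHF
Implied rate CAD→CHF = 0.68 × 0.97 = 0.6596
= 1574.47 CHF

1574.47 CHF


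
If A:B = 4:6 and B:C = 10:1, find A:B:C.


Match B: multiply A:B by 10 → 40:60
Multiply B:C by 6 → 60:6
Combined: 40:60:6
GCD = 2
= 20:30:3

20:30:3


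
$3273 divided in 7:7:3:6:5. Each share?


Total parts = 7 + 7 + 3 + 6 + 5 = 28
Part 1: 3273 × 7/28 = 818.25
Part 2: 3273 × 7/28 = 818.25
Part 3: 3273 × 3/28 = 350.68
Part 4: 3273 × 6/28 = 701.36
Part 5: 3273 × 5/28 = 584.46
= Part 1: $818.25, Part 2: $818.25, Part 3: $350.68, Part 4: $701.36, Part 5: $584.46

Part 1: $818.25, Part 2: $818.25, Part 3: $350.68, Part 4: $701.36, Part 5: $584.46


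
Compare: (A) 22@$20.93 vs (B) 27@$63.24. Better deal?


Deal A: $20.93/22 = $0.9514/unit
Deal B: $63.24/27 = $2.3422/unit
A is cheaper per unit
= Deal A

Deal A


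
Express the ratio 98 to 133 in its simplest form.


GCD(98, 133) = 7
98/7 : 133/7
= 14:19

14:19


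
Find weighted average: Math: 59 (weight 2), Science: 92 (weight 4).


Numerator = 59×2 + 92×4
= 118 + 368
= 486
Total weight = 6
Weighted avg = 486/6
= 81.00

81.00


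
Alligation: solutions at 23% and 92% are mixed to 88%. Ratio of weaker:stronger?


Let x parts of 23% mix with y parts of 92%.
23x + 92y = 88(x + y)
23x + 92y = 88x + 88y
x(23 - 88) = y(88 - 92)
x/y = (92 - 88)/(88 - 23) = 4/65
Simplify: 4:65
= 4:65

4:65


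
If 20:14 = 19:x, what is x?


Cross multiply: 20 × x = 14 × 19
20x = 266
x = 266 / 20
= 13.30

13.30


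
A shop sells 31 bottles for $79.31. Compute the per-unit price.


Unit rate = total / quantity
= 79.31 / 31
= $2.56 per unit

$2.56 per unit


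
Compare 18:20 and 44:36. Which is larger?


18/20 = 0.9000
44/36 = 1.2222
0.9000 < 1.2222, so 18:20 is less
= 44:36

44:36


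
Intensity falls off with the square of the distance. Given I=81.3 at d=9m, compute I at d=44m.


I₁d₁² = I₂d₂²
I₂ = I₁ × (d₁/d₂)²
= 81.3 × (9/44)²
= 81.3 × 81/1936
= 6585.3/1936
≈ 3.4015

3.4015


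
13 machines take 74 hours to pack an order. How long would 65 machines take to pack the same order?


Inverse proportion: x × y = constant
k = 13 × 74 = 962
y₂ = k / 65 = 962 / 65
= 14.80

14.80


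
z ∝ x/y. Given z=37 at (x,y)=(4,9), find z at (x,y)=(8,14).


z = k·x/y
Solve for k using the known point: k = z·y/x = 37×9/4 = 333/4 = 83.2500
Now evaluate at x=8, y=14:
z = k × 8 / 14 = (333 × 8) / (4 × 14) = 2664/56
≈ 47.5714

47.5714


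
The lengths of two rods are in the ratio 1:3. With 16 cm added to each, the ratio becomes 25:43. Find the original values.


Let A = 1k, B = 3k.
(1k + 16) / (3k + 16) = 25/43
Cross-multiply: 43(1k + 16) = 25(3k + 16)
43k + 688 = 75k + 400
43k - 75k = 400 - 688
-32k = -288
k = -288/-32 = 9
A = 1×9 = 9, B = 3×9 = 27
= A = 9, B = 27

A = 9, B = 27


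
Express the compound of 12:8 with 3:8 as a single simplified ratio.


Compound ratio = (12×3) : (8×8)
= 36:64
GCD = 4
= 9:16

9:16


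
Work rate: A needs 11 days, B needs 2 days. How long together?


Rate of A = 1/11 per day
Rate of B = 1/2 per day
Combined rate = 1/11 + 1/2 = 13/22 ≈ 0.5909 per day
Days = 1 / combined rate = 22/13
≈ 1.69 days

1.69 days


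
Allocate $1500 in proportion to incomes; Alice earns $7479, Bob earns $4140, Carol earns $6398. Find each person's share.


Total income = 7479 + 4140 + 6398 = $18017
Alice: $1500 × 7479/18017 = $622.66
Bob: $1500 × 4140/18017 = $344.67
Carol: $1500 × 6398/18017 = $532.66
= Alice: $622.66, Bob: $344.67, Carol: $532.66

Alice: $622.66, Bob: $344.67, Carol: $532.66


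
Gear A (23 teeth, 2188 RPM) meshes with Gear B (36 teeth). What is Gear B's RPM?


Gear ratio = 23:36 = 23:36
RPM_B = RPM_A × (teeth_A / teeth_B)
= 2188 × (23/36)
= 1397.9 RPM

1397.9 RPM


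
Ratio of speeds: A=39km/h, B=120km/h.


Ratio = 39:120
GCD = 3
Simplified = 13:40
Time ratio (same distance) = 40:13
Speed ratio = 13:40

13:40


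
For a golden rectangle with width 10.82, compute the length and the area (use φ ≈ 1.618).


φ = (1 + √5) / 2 ≈ 1.618
Length = width × φ = 10.82 × 1.618 = 17.50676
≈ 17.51
Area = width × length = 10.82 × 17.50676 = 189.4231432 ≈ 189.42
= Length: 17.51, Area: 189.42

Length: 17.51, Area: 189.42


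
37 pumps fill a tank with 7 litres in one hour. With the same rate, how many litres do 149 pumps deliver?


Direct proportion: y/x = constant
k = 7/37 ≈ 0.1892
y₂ = k × 149 = 7 × 149 / 37 = 1043/37
≈ 28.19

28.19


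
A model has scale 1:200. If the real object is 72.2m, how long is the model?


Model size = real / scale
= 72.2 / 200
= 0.3610 m

0.3610 m


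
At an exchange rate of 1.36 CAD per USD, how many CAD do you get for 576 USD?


Amount × rate = 576 × 1.36
= 783.36 CAD

783.36 CAD


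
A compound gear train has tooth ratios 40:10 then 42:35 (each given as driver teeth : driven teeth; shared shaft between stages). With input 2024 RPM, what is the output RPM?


Stage 1: RPM_B = RPM_A × t_A/t_B = 2024 × 40/10 = 80960/10 = 8096.00
B and C share a shaft → RPM_C = RPM_B
Stage 2: RPM_D = RPM_C × t_C/t_D = RPM_A × (t_A×t_C)/(t_B×t_D)
Overall ratio = (40×42)/(10×35) = 1680/350
RPM_D = 2024 × 1680/350 = 3400320/350
= 9715.20 RPM

9715.20 RPM


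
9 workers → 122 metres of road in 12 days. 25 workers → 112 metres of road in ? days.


Days ∝ work / workers, so d₂ = d₁ × (m₁/m₂) × (w₂/w₁)
Workers factor (inverse): 9/25 = 0.3600
Work factor (direct): 112/122 ≈ 0.9180
d₂ = 12 × 9/25 × 112/122 = (12 × 9 × 112) / (25 × 122) = 12096/3050
≈ 3.97 days

3.97 days


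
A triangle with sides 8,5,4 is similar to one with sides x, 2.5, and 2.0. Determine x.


Scale factor = 2.5/5 = 0.5
Missing side = 8 × 0.5
= 4.0

4.0


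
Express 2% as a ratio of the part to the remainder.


2% means 2 parts out of 100; remainder = 98
Part : remainder = 2:98
GCD = 2
= 1:49

1:49


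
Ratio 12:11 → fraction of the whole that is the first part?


Total parts = 12 + 11 = 23
First part: 12/23 = 12/23
= 12/23

12/23


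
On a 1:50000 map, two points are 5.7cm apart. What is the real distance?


Real distance = map distance × scale
= 5.7cm × 50000
= 285000 cm = 2850.0 m
= 2.850 km

2.850 km


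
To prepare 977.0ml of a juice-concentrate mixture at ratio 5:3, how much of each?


Total parts = 5 + 3 = 8
juice: 977.0 × 5/8 = 610.6ml
concentrate: 977.0 × 3/8 = 366.4ml
= 610.6ml and 366.4ml

610.6ml and 366.4ml


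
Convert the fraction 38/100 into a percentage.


Percentage = (part / whole) × 100
= (38 / 100) × 100
= 38.00%

38.00%


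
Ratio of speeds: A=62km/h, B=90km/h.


Ratio = 62:90
GCD = 2
Simplified = 31:45
Time ratio (same distance) = 45:31
Speed ratio = 31:45

31:45


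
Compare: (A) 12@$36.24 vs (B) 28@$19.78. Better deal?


Deal A: $36.24/12 = $3.0200/unit
Deal B: $19.78/28 = $0.7064/unit
B is cheaper per unit
= Deal B

Deal B


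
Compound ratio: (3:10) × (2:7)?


Compound ratio = (3×2) : (10×7)
= 6:70
GCD = 2
= 3:35

3:35


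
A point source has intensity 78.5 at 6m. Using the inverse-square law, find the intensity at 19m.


I₁d₁² = I₂d₂²
I₂ = I₁ × (d₁/d₂)²
= 78.5 × (6/19)²
= 78.5 × 36/361
= 2826/361
≈ 7.8283

7.8283


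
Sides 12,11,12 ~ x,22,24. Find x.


Scale factor = 22/11 = 2
Missing side = 12 × 2
= 24.0

24.0


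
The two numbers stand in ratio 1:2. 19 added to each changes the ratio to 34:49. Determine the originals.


Let A = 1k, B = 2k.
(1k + 19) / (2k + 19) = 34/49
Cross-multiply: 49(1k + 19) = 34(2k + 19)
49k + 931 = 68k + 646
49k - 68k = 646 - 931
-19k = -285
k = -285/-19 = 15
A = 1×15 = 15, B = 2×15 = 30
= A = 15, B = 30

A = 15, B = 30


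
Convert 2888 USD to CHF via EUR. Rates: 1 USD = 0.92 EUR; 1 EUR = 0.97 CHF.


Step 1: 2888 USD × 0.92 = 2656.96 EUR
Step 2: 2656.96 EUR × 0.97 = 2577.25 CHF
Implied rate USD→CHF = 0.92 × 0.97 = 0.8924
= 2577.25 CHF

2577.25 CHF


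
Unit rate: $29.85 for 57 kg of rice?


Unit rate = total / quantity
= 29.85 / 57
= $0.52 per unit

$0.52 per unit


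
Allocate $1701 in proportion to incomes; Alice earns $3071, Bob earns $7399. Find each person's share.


Total income = 3071 + 7399 = $10470
Alice: $1701 × 3071/10470 = $498.93
Bob: $1701 × 7399/10470 = $1202.07
= Alice: $498.93, Bob: $1202.07

Alice: $498.93, Bob: $1202.07


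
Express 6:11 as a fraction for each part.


Total parts = 6 + 11 = 17
First part: 6/17 = 6/17
Second part: 11/17 = 11/17
= 6/17 and 11/17

6/17 and 11/17


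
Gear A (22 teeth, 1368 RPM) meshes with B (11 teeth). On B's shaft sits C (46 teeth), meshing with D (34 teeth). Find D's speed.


Stage 1: RPM_B = RPM_A × t_A/t_B = 1368 × 22/11 = 30096/11 = 2736.00
B and C share a shaft → RPM_C = RPM_B
Stage 2: RPM_D = RPM_C × t_C/t_D = RPM_A × (t_A×t_C)/(t_B×t_D)
Overall ratio = (22×46)/(11×34) = 1012/374
RPM_D = 1368 × 1012/374 = 1384416/374
≈ 3701.65 RPM

3701.65 RPM


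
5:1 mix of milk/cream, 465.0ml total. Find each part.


Total parts = 5 + 1 = 6
milk: 465.0 × 5/6 = 387.5ml
cream: 465.0 × 1/6 = 77.5ml
= 387.5ml and 77.5ml

387.5ml and 77.5ml


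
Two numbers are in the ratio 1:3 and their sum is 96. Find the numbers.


Let A = 1k, B = 3k.
1k + 3k = 96
4k = 96 → k = 96/4 = 24
A = 1×24 = 24, B = 3×24 = 72
= A = 24, B = 72

A = 24, B = 72


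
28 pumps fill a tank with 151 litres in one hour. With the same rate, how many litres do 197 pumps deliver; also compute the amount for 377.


Direct proportion: y/x = constant
k = 151/28 ≈ 5.3929
y at x=197: k × 197 = 151 × 197 / 28 = 29747/28 ≈ 1062.39
y at x=377: k × 377 = 151 × 377 / 28 = 56927/28 ≈ 2033.11
= 1062.39 and 2033.11

1062.39 and 2033.11


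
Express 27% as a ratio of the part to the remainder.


27% means 27 parts out of 100; remainder = 73
Part : remainder = 27:73
GCD = 1
= 27:73

27:73


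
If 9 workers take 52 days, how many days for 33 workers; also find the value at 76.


Inverse proportion: x × y = constant
k = 9 × 52 = 468
At x=33: k/33 = 14.18
At x=76: k/76 = 6.16
= 14.18 and 6.16

14.18 and 6.16


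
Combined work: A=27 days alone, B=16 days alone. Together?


Rate of A = 1/27 per day
Rate of B = 1/16 per day
Combined rate = 1/27 + 1/16 = 43/432 ≈ 0.0995 per day
Days = 1 / combined rate = 432/43
≈ 10.05 days

10.05 days


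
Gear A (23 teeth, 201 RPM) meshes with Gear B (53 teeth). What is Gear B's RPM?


Gear ratio = 23:53 = 23:53
RPM_B = RPM_A × (teeth_A / teeth_B)
= 201 × (23/53)
= 87.2 RPM

87.2 RPM


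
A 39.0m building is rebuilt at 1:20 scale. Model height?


Model size = real / scale
= 39.0 / 20
= 1.9500 m

1.9500 m


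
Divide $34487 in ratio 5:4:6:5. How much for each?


Total parts = 5 + 4 + 6 + 5 = 20
Part 1: 34487 × 5/20 = 8621.75
Part 2: 34487 × 4/20 = 6897.40
Part 3: 34487 × 6/20 = 10346.10
Part 4: 34487 × 5/20 = 8621.75
= Part 1: $8621.75, Part 2: $6897.40, Part 3: $10346.10, Part 4: $8621.75

Part 1: $8621.75, Part 2: $6897.40, Part 3: $10346.10, Part 4: $8621.75


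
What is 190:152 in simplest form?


GCD(190, 152) = 38
190/38 : 152/38
= 5:4

5:4


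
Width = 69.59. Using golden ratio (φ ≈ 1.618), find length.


φ = (1 + √5) / 2 ≈ 1.618
Length = width × φ = 69.59 × 1.618 = 112.59662
≈ 112.60

112.60


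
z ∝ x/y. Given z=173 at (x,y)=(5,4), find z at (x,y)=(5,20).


z = k·x/y
Solve for k using the known point: k = z·y/x = 173×4/5 = 692/5 = 138.4000
Now evaluate at x=5, y=20:
z = k × 5 / 20 = (692 × 5) / (5 × 20) = 3460/100
= 34.6000

34.6000


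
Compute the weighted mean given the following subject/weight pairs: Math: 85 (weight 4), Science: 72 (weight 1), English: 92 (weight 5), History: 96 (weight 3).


Numerator = 85×4 + 72×1 + 92×5 + 96×3
= 340 + 72 + 460 + 288
= 1160
Total weight = 13
Weighted avg = 1160/13
= 89.23

89.23


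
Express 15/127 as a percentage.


Percentage = (part / whole) × 100
= (15 / 127) × 100
≈ 11.81%

11.81%


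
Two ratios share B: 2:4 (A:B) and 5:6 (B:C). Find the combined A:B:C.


Match B: multiply A:B by 5 → 10:20
Multiply B:C by 4 → 20:24
Combined: 10:20:24
GCD = 2
= 5:10:12

5:10:12


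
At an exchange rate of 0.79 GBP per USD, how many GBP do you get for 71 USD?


Amount × rate = 71 × 0.79
= 56.09 GBP

56.09 GBP


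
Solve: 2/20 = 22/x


Cross multiply: 2 × x = 20 × 22
2x = 440
x = 440 / 2
= 220.00

220.00


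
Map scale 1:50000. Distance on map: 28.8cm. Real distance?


Real distance = map distance × scale
= 28.8cm × 50000
= 1440000 cm = 14400.0 m
= 14.400 km

14.400 km


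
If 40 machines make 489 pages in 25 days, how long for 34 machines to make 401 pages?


Days ∝ work / workers, so d₂ = d₁ × (m₁/m₂) × (w₂/w₁)
Workers factor (inverse): 40/34 ≈ 1.1765
Work factor (direct): 401/489 ≈ 0.8200
d₂ = 25 × 40/34 × 401/489 = (25 × 40 × 401) / (34 × 489) = 401000/16626
≈ 24.12 days

24.12 days


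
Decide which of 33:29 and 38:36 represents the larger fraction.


33/29 = 1.1379
38/36 = 1.0556
1.1379 > 1.0556, so 33:29 is greater
= 33:29

33:29


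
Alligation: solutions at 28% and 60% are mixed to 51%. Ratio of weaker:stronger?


Let x parts of 28% mix with y parts of 60%.
28x + 60y = 51(x + y)
28x + 60y = 51x + 51y
x(28 - 51) = y(51 - 60)
x/y = (60 - 51)/(51 - 28) = 9/23
Simplify: 9:23
= 9:23

9:23


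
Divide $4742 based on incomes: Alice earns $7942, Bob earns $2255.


Total income = 7942 + 2255 = $10197
Alice: $4742 × 7942/10197 = $3693.34
Bob: $4742 × 2255/10197 = $1048.66
= Alice: $3693.34, Bob: $1048.66

Alice: $3693.34, Bob: $1048.66


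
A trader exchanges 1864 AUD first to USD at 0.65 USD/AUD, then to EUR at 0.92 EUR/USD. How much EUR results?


Step 1: 1864 AUD × 0.65 = 1211.60 USD
Step 2: 1211.60 USD × 0.92 = 1114.67 EUR
Implied rate AUD→EUR = 0.65 × 0.92 = 0.5980
= 1114.67 EUR

1114.67 EUR


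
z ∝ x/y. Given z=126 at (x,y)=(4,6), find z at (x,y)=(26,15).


z = k·x/y
Solve for k using the known point: k = z·y/x = 126×6/4 = 756/4 = 189.0000
Now evaluate at x=26, y=15:
z = k × 26 / 15 = (756 × 26) / (4 × 15) = 19656/60
= 327.6000

327.6000


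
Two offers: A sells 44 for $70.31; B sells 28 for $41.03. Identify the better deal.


Deal A: $70.31/44 = $1.5980/unit
Deal B: $41.03/28 = $1.4654/unit
B is cheaper per unit
= Deal B

Deal B


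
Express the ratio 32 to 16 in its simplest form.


GCD(32, 16) = 16
32/16 : 16/16
= 2:1

2:1


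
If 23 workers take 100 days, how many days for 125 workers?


Inverse proportion: x × y = constant
k = 23 × 100 = 2300
y₂ = k / 125 = 2300 / 125
= 18.40

18.40


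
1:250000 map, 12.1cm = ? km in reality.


Real distance = map distance × scale
= 12.1cm × 250000
= 3025000 cm = 30250.0 m
= 30.250 km

30.250 km


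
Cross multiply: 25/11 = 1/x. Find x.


Cross multiply: 25 × x = 11 × 1
25x = 11
x = 11 / 25
= 0.44

0.44


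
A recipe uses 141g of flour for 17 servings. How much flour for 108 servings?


Direct proportion: y/x = constant
k = 141/17 ≈ 8.2941
y₂ = k × 108 = 141 × 108 / 17 = 15228/17
≈ 895.76

895.76


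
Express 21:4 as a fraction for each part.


Total parts = 21 + 4 = 25
First part: 21/25 = 21/25
Second part: 4/25 = 4/25
= 21/25 and 4/25

21/25 and 4/25


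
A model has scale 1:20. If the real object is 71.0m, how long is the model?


Model size = real / scale
= 71.0 / 20
= 3.5500 m

3.5500 m


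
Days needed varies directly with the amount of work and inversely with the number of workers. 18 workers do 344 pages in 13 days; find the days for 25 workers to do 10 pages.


Days ∝ work / workers, so d₂ = d₁ × (m₁/m₂) × (w₂/w₁)
Workers factor (inverse): 18/25 = 0.7200
Work factor (direct): 10/344 ≈ 0.0291
d₂ = 13 × 18/25 × 10/344 = (13 × 18 × 10) / (25 × 344) = 2340/8600
≈ 0.27 days

0.27 days


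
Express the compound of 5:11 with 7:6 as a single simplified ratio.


Compound ratio = (5×7) : (11×6)
= 35:66
GCD = 1
= 35:66

35:66


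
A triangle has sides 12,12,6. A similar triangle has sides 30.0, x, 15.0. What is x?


Scale factor = 30.0/12 = 2.5
Missing side = 12 × 2.5
= 30.0

30.0


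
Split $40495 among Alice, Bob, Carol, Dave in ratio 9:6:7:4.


Total parts = 9 + 6 + 7 + 4 = 26
Alice: 40495 × 9/26 = 14017.50
Bob: 40495 × 6/26 = 9345.00
Carol: 40495 × 7/26 = 10902.50
Dave: 40495 × 4/26 = 6230.00
= Alice: $14017.50, Bob: $9345.00, Carol: $10902.50, Dave: $6230.00

Alice: $14017.50, Bob: $9345.00, Carol: $10902.50, Dave: $6230.00


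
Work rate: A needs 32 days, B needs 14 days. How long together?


Rate of A = 1/32 per day
Rate of B = 1/14 per day
Combined rate = 1/32 + 1/14 = 46/448 ≈ 0.1027 per day
Days = 1 / combined rate = 448/46
≈ 9.74 days

9.74 days


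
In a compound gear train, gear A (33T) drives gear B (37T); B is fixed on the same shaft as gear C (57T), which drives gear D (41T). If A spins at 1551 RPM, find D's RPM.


Stage 1: RPM_B = RPM_A × t_A/t_B = 1551 × 33/37 = 51183/37 ≈ 1383.32
B and C share a shaft → RPM_C = RPM_B
Stage 2: RPM_D = RPM_C × t_C/t_D = RPM_A × (t_A×t_C)/(t_B×t_D)
Overall ratio = (33×57)/(37×41) = 1881/1517
RPM_D = 1551 × 1881/1517 = 2917431/1517
≈ 1923.16 RPM

1923.16 RPM


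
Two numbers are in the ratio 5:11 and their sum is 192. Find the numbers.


Let A = 5k, B = 11k.
5k + 11k = 192
16k = 192 → k = 192/16 = 12
A = 5×12 = 60, B = 11×12 = 132
= A = 60, B = 132

A = 60, B = 132


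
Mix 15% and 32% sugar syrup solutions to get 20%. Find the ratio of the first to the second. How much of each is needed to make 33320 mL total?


Let x parts of 15% mix with y parts of 32%.
15x + 32y = 20(x + y)
15x + 32y = 20x + 20y
x(15 - 20) = y(20 - 32)
x/y = (32 - 20)/(20 - 15) = 12/5
Simplify: 12:5
Total parts = 17; one part = 33320/17 = 1960.00 mL
15% solution: 12×1960.00 = 23520.00 mL
32% solution: 5×1960.00 = 9800.00 mL
= ratio 12:5; 23520.00 mL and 9800.00 mL

ratio 12:5; 23520.00 mL and 9800.00 mL


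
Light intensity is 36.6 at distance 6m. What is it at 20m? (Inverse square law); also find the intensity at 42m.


I₁d₁² = I₂d₂²
I at 20m = 36.6 × (6/20)² = 36.6 × 36/400 = 1317.6/400 = 3.2940
I at 42m = 36.6 × (6/42)² = 36.6 × 36/1764 = 1317.6/1764 ≈ 0.7469
= 3.2940 and 0.7469

3.2940 and 0.7469


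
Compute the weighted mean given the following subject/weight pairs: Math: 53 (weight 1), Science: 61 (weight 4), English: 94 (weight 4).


Numerator = 53×1 + 61×4 + 94×4
= 53 + 244 + 376
= 673
Total weight = 9
Weighted avg = 673/9
= 74.78

74.78


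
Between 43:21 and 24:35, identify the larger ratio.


43/21 = 2.0476
24/35 = 0.6857
2.0476 > 0.6857, so 43:21 is greater
= 43:21

43:21


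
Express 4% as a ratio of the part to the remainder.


4% means 4 parts out of 100; remainder = 96
Part : remainder = 4:96
GCD = 4
= 1:24

1:24


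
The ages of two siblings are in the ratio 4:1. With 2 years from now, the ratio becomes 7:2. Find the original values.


Let A = 4k, B = 1k.
(4k + 2) / (1k + 2) = 7/2
Cross-multiply: 2(4k + 2) = 7(1k + 2)
8k + 4 = 7k + 14
8k - 7k = 14 - 4
1k = 10
k = 10/1 = 10
A = 4×10 = 40, B = 1×10 = 10
= A = 40, B = 10

A = 40, B = 10


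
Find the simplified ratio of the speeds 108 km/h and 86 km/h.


Ratio = 108:86
GCD = 2
Simplified = 54:43
Time ratio (same distance) = 43:54
Speed ratio = 54:43

54:43


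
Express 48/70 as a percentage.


Percentage = (part / whole) × 100
= (48 / 70) × 100
≈ 68.57%

68.57%


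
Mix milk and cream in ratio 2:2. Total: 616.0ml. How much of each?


Total parts = 2 + 2 = 4
milk: 616.0 × 2/4 = 308.0ml
cream: 616.0 × 2/4 = 308.0ml
= 308.0ml and 308.0ml

308.0ml and 308.0ml


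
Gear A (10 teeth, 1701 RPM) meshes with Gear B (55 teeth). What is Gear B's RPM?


Gear ratio = 10:55 = 2:11
RPM_B = RPM_A × (teeth_A / teeth_B)
= 1701 × (10/55)
= 309.3 RPM

309.3 RPM


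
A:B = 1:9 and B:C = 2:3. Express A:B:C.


Match B: multiply A:B by 2 → 2:18
Multiply B:C by 9 → 18:27
Combined: 2:18:27
GCD = 1
= 2:18:27

2:18:27


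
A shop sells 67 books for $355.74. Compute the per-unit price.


Unit rate = total / quantity
= 355.74 / 67
= $5.31 per unit

$5.31 per unit


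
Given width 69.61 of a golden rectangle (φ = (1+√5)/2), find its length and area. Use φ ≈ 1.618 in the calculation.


φ = (1 + √5) / 2 ≈ 1.618
Length = width × φ = 69.61 × 1.618 = 112.62898
≈ 112.63
Area = width × length = 69.61 × 112.62898 = 7840.1032978 ≈ 7840.10
= Length: 112.63, Area: 7840.10

Length: 112.63, Area: 7840.10


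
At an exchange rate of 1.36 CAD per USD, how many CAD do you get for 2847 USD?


Amount × rate = 2847 × 1.36
= 3871.92 CAD

3871.92 CAD


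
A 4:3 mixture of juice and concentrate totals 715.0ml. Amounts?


Total parts = 4 + 3 = 7
juice: 715.0 × 4/7 = 408.6ml
concentrate: 715.0 × 3/7 = 306.4ml
= 408.6ml and 306.4ml

408.6ml and 306.4ml


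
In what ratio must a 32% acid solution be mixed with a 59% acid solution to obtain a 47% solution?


Let x parts of 32% mix with y parts of 59%.
32x + 59y = 47(x + y)
32x + 59y = 47x + 47y
x(32 - 47) = y(47 - 59)
x/y = (59 - 47)/(47 - 32) = 12/15
Simplify: 4:5
= 4:5

4:5


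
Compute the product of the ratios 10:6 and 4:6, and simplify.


Compound ratio = (10×4) : (6×6)
= 40:36
GCD = 4
= 10:9

10:9


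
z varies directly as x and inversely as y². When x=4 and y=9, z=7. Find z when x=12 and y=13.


z = k·x/y²
Solve for k using the known point: k = z·y²/x = 7×81/4 = 567/4 = 141.7500
Now evaluate at x=12, y=13:
z = k × 12 / 169 = (567 × 12) / (4 × 169) = 6804/676
≈ 10.0651

10.0651


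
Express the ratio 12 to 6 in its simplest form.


GCD(12, 6) = 6
12/6 : 6/6
= 2:1

2:1


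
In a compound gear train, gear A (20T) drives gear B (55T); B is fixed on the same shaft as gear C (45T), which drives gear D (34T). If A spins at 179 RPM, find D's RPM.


Stage 1: RPM_B = RPM_A × t_A/t_B = 179 × 20/55 = 3580/55 ≈ 65.09
B and C share a shaft → RPM_C = RPM_B
Stage 2: RPM_D = RPM_C × t_C/t_D = RPM_A × (t_A×t_C)/(t_B×t_D)
Overall ratio = (20×45)/(55×34) = 900/1870
RPM_D = 179 × 900/1870 = 161100/1870
≈ 86.15 RPM

86.15 RPM


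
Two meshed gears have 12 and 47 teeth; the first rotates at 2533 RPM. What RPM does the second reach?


Gear ratio = 12:47 = 12:47
RPM_B = RPM_A × (teeth_A / teeth_B)
= 2533 × (12/47)
= 646.7 RPM

646.7 RPM


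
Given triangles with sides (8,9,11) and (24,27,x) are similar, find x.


Scale factor = 24/8 = 3
Missing side = 11 × 3
= 33.0

33.0


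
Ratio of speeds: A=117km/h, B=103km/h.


Ratio = 117:103
GCD = 1
Simplified = 117:103
Time ratio (same distance) = 103:117
Speed ratio = 117:103

117:103


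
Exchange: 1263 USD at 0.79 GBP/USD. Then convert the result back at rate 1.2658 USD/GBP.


Amount × rate = 1263 × 0.79 = 997.77 GBP
Round-trip: 997.77 × 1.2658 = 1262.98 USD
= 997.77 GBP, then 1262.98 USD

997.77 GBP, then 1262.98 USD


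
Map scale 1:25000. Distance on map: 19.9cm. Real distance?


Real distance = map distance × scale
= 19.9cm × 25000
= 497500 cm = 4975.0 m
= 4.975 km

4.975 km


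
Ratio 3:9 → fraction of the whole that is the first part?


Total parts = 3 + 9 = 12
First part: 3/12 = 1/4
= 1/4

1/4


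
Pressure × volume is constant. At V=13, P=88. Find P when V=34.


Inverse proportion: x × y = constant
k = 13 × 88 = 1144
y₂ = k / 34 = 1144 / 34
= 33.65

33.65
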